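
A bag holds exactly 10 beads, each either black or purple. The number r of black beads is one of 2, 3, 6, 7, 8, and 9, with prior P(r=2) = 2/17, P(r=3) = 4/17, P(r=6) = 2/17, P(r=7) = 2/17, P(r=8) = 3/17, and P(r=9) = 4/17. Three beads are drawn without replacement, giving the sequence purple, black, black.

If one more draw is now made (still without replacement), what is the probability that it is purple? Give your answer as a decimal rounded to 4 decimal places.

Compute the likelihood of the observed sequence for each case: P(data | r = 2) = (8/10)(2/9)(1/8) = 0.022222; P(data | r = 3) = (7/10)(3/9)(2/8) = 0.058333; P(data | r = 6) = (4/10)(6/9)(5/8) = 0.16667; P(data | r = 7) = (3/10)(7/9)(6/8) = 0.175; P(data | r = 8) = (2/10)(8/9)(7/8) = 0.15556; P(data | r = 9) = (1/10)(9/9)(8/8) = 0.1.
The prior-weighted likelihoods are 2/17 · 0.022222 = 0.0026144, 4/17 · 0.058333 = 0.013725, 2/17 · 0.16667 = 0.019608, 2/17 · 0.175 = 0.020588, 3/17 · 0.15556 = 0.027451, 4/17 · 0.1 = 0.023529; with total 0.10752.
The posterior is then P(r = 2 | data) = 0.024316, P(r = 3 | data) = 0.12766, P(r = 6 | data) = 0.18237, P(r = 7 | data) = 0.19149, P(r = 8 | data) = 0.25532, P(r = 9 | data) = 0.21884.
So P(purple next | data) = Σ P(purple next | H) P(H | data) = (1)(0.024316) + (6/7)(0.12766) + (3/7)(0.18237) + (2/7)(0.19149) + (1/7)(0.25532) + (0)(0.21884) = 0.30308.

0.3031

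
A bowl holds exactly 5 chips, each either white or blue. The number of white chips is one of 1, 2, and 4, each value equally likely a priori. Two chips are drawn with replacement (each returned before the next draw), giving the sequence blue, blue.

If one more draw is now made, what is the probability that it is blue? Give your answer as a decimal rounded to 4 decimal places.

The likelihood of the observed sequence under each hypothesis: P(data | r = 1) = (4/5)(4/5) = 16/25; P(data | r = 2) = (3/5)(3/5) = 9/25; P(data | r = 4) = (1/5)(1/5) = 1/25.
The prior-weighted likelihoods are 1/3 · 16/25 = 16/75, 1/3 · 9/25 = 3/25, 1/3 · 1/25 = 1/75; summing to 26/75.
Normalising, the posterior is P(r = 1 | data) = 8/13, P(r = 2 | data) = 9/26, P(r = 4 | data) = 1/26.
The predictive probability is P(blue next | data) = (4/5)(8/13) + (3/5)(9/26) + (1/5)(1/26) = 46/65.

0.7077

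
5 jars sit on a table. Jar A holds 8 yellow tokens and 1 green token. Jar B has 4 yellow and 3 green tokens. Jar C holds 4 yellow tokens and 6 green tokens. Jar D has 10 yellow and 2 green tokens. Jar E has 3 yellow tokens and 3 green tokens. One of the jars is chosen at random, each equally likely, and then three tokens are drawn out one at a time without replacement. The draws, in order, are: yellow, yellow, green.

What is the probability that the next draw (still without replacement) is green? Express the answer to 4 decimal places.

0.4071

Compute the likelihood of the observed sequence for each case: P(data | jar A) = (8/9)(7/8)(1/7) = 0.11111; P(data | jar B) = (4/7)(3/6)(3/5) = 0.17143; P(data | jar C) = (4/10)(3/9)(6/8) = 0.1; P(data | jar D) = (10/12)(9/11)(2/10) = 0.13636; P(data | jar E) = (3/6)(2/5)(3/4) = 0.15.
The prior-weighted likelihoods are 1/5 · 0.11111 = 0.022222, 1/5 · 0.17143 = 0.034286, 1/5 · 0.1 = 0.02, 1/5 · 0.13636 = 0.027273, 1/5 · 0.15 = 0.03; these sum to 0.13378.
Normalising, the posterior is P(jar A | data) = 0.16611, P(jar B | data) = 0.25628, P(jar C | data) = 0.1495, P(jar D | data) = 0.20386, P(jar E | data) = 0.22425.
So P(green next | data) = Σ P(green next | H) P(H | data) = (0)(0.16611) + (1/2)(0.25628) + (5/7)(0.1495) + (1/9)(0.20386) + (2/3)(0.22425) = 0.40708.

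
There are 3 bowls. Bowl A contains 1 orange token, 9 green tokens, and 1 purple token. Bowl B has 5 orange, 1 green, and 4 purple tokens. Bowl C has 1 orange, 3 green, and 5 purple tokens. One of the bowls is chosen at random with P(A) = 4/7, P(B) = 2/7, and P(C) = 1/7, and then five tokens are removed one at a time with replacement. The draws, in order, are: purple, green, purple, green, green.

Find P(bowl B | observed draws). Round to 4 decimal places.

The likelihood of the observed sequence under each hypothesis: P(data | bowl A) = (1/11)(9/11)(1/11)(9/11)(9/11) = 0.0045265; P(data | bowl B) = (4/10)(1/10)(4/10)(1/10)(1/10) = 0.00016; P(data | bowl C) = (5/9)(3/9)(5/9)(3/9)(3/9) = 0.011431.
The prior-weighted likelihoods are 4/7 · 0.0045265 = 0.0025866, 2/7 · 0.00016 = 4.5714e-05, 1/7 · 0.011431 = 0.001633; these sum to 0.0042653.
So P(bowl B | data) = (4.5714e-05) / (0.0042653) = 0.010718.

0.0107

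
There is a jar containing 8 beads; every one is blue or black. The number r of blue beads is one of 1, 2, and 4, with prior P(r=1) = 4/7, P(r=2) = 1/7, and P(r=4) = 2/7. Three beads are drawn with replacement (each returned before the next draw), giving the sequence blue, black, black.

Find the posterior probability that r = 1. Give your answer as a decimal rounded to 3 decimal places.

0.495

Compute the likelihood of the observed sequence for each case: P(data | r = 1) = (1/8)(7/8)(7/8) = 49/512; P(data | r = 2) = (2/8)(6/8)(6/8) = 9/64; P(data | r = 4) = (4/8)(4/8)(4/8) = 1/8.
Weighting by the prior gives 4/7 · 49/512 = 7/128, 1/7 · 9/64 = 9/448, 2/7 · 1/8 = 1/28; these sum to 99/896.
Hence P(r = 1 | data) = (7/128) / (99/896) = 49/99.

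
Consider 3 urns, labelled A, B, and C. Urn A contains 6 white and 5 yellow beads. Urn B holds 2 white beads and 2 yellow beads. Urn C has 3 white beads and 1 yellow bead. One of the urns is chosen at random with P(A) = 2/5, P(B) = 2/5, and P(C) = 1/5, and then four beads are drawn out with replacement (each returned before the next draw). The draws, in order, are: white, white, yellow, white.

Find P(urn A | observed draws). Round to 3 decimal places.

0.390

Under each hypothesis, the probability of the observed sequence is: P(data | urn A) = (6/11)(6/11)(5/11)(6/11) = 0.073765; P(data | urn B) = (2/4)(2/4)(2/4)(2/4) = 0.0625; P(data | urn C) = (3/4)(3/4)(1/4)(3/4) = 0.10547.
Multiplying each by its prior: 2/5 · 0.073765 = 0.029506, 2/5 · 0.0625 = 0.025, 1/5 · 0.10547 = 0.021094; summing to 0.0756.
Hence P(urn A | data) = (0.029506) / (0.0756) = 0.39029.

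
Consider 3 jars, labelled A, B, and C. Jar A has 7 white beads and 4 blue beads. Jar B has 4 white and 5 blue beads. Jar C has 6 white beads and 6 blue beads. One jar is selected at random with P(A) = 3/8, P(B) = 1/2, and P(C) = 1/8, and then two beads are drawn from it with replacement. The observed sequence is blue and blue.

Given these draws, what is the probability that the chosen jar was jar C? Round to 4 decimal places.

0.1329

Under each hypothesis, the probability of the observed sequence is: P(data | jar A) = (4/11)(4/11) = 0.13223; P(data | jar B) = (5/9)(5/9) = 0.30864; P(data | jar C) = (6/12)(6/12) = 0.25.
The prior-weighted likelihoods are 3/8 · 0.13223 = 0.049587, 1/2 · 0.30864 = 0.15432, 1/8 · 0.25 = 0.03125; with total 0.23516.
By Bayes' rule, P(jar C | data) = (0.03125) / (0.23516) = 0.13289.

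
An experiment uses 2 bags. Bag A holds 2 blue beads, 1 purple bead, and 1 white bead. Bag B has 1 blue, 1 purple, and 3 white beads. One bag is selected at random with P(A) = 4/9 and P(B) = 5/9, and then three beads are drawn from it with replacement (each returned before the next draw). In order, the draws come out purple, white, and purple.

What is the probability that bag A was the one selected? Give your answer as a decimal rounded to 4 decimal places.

0.3425

Under each hypothesis, the probability of the observed sequence is: P(data | bag A) = (1/4)(1/4)(1/4) = 0.015625; P(data | bag B) = (1/5)(3/5)(1/5) = 0.024.
The prior-weighted likelihoods are 4/9 · 0.015625 = 0.0069444, 5/9 · 0.024 = 0.013333; these sum to 0.020278.
So P(bag A | data) = (0.0069444) / (0.020278) = 0.34247.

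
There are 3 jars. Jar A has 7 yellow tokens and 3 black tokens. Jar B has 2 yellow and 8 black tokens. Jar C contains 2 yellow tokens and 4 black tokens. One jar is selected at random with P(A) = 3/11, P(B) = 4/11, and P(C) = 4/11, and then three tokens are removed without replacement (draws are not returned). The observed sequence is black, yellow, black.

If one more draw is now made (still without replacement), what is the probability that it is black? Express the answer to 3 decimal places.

For each hypothesis, P(data | H) works out to: P(data | jar A) = (3/10)(7/9)(2/8) = 7/120; P(data | jar B) = (8/10)(2/9)(7/8) = 7/45; P(data | jar C) = (4/6)(2/5)(3/4) = 1/5.
The prior-weighted likelihoods are 3/11 · 7/120 = 7/440, 4/11 · 7/45 = 28/495, 4/11 · 1/5 = 4/55; summing to 115/792.
Normalising, the posterior is P(jar A | data) = 63/575, P(jar B | data) = 224/575, P(jar C | data) = 288/575.
Averaging over the posterior, P(black next | data) = (1/7)(63/575) + (6/7)(224/575) + (2/3)(288/575) = 393/575.

0.683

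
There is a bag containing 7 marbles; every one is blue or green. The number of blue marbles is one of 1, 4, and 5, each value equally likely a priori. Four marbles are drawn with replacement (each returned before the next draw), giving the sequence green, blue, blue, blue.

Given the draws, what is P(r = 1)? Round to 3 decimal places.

For each hypothesis, P(data | H) works out to: P(data | r = 1) = (6/7)(1/7)(1/7)(1/7) = 0.002499; P(data | r = 4) = (3/7)(4/7)(4/7)(4/7) = 0.079967; P(data | r = 5) = (2/7)(5/7)(5/7)(5/7) = 0.10412.
Multiplying each by its prior: 1/3 · 0.002499 = 0.00083299, 1/3 · 0.079967 = 0.026656, 1/3 · 0.10412 = 0.034708; these sum to 0.062196.
By Bayes' rule, P(r = 1 | data) = (0.00083299) / (0.062196) = 0.013393.

0.013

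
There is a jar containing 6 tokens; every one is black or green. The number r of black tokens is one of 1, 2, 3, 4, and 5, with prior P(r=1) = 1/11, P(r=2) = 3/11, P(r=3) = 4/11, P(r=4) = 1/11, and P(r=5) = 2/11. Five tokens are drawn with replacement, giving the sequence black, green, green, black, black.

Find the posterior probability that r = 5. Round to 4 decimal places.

The likelihood of the observed sequence under each hypothesis: P(data | r = 1) = (1/6)(5/6)(5/6)(1/6)(1/6) = 0.003215; P(data | r = 2) = (2/6)(4/6)(4/6)(2/6)(2/6) = 0.016461; P(data | r = 3) = (3/6)(3/6)(3/6)(3/6)(3/6) = 0.03125; P(data | r = 4) = (4/6)(2/6)(2/6)(4/6)(4/6) = 0.032922; P(data | r = 5) = (5/6)(1/6)(1/6)(5/6)(5/6) = 0.016075.
Multiplying each by its prior: 1/11 · 0.003215 = 0.00029227, 3/11 · 0.016461 = 0.0044893, 4/11 · 0.03125 = 0.011364, 1/11 · 0.032922 = 0.0029929, 2/11 · 0.016075 = 0.0029227; with total 0.022061.
Hence P(r = 5 | data) = (0.0029227) / (0.022061) = 0.13249.

0.1325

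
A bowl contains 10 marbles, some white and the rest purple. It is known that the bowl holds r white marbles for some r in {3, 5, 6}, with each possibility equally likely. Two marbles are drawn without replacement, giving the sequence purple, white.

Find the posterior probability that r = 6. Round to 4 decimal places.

0.3429

For each hypothesis, P(data | H) works out to: P(data | r = 3) = (7/10)(3/9) = 7/30; P(data | r = 5) = (5/10)(5/9) = 5/18; P(data | r = 6) = (4/10)(6/9) = 4/15.
Multiplying each by its prior: 1/3 · 7/30 = 7/90, 1/3 · 5/18 = 5/54, 1/3 · 4/15 = 4/45; with total 7/27.
By Bayes' rule, P(r = 6 | data) = (4/45) / (7/27) = 12/35.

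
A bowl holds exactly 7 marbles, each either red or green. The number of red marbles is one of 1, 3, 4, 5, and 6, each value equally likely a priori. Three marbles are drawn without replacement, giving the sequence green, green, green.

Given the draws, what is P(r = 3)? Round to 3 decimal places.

0.160

The likelihood of the observed sequence under each hypothesis: P(data | r = 1) = (6/7)(5/6)(4/5) = 4/7; P(data | r = 3) = (4/7)(3/6)(2/5) = 4/35; P(data | r = 4) = (3/7)(2/6)(1/5) = 1/35; P(data | r = 5) = (2/7)(1/6)(0/5) = 0; P(data | r = 6) = (1/7)(0/6) = 0.
Weighting by the prior gives 1/5 · 4/7 = 4/35, 1/5 · 4/35 = 4/175, 1/5 · 1/35 = 1/175, 1/5 · 0 = 0, 1/5 · 0 = 0; summing to 1/7.
Therefore the posterior P(r = 3 | data) = (4/175) / (1/7) = 4/25.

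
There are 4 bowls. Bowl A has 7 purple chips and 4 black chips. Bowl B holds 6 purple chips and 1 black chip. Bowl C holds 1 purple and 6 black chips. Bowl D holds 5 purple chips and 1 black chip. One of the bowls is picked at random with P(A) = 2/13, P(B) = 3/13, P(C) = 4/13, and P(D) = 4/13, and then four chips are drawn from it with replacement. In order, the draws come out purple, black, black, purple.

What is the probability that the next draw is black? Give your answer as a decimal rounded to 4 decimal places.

0.3791

Compute the likelihood of the observed sequence for each case: P(data | bowl A) = (7/11)(4/11)(4/11)(7/11) = 0.053548; P(data | bowl B) = (6/7)(1/7)(1/7)(6/7) = 0.014994; P(data | bowl C) = (1/7)(6/7)(6/7)(1/7) = 0.014994; P(data | bowl D) = (5/6)(1/6)(1/6)(5/6) = 0.01929.
Weighting by the prior gives 2/13 · 0.053548 = 0.0082382, 3/13 · 0.014994 = 0.0034601, 4/13 · 0.014994 = 0.0046135, 4/13 · 0.01929 = 0.0059354; summing to 0.022247.
Normalising, the posterior is P(bowl A | data) = 0.3703, P(bowl B | data) = 0.15553, P(bowl C | data) = 0.20737, P(bowl D | data) = 0.26679.
So P(black next | data) = Σ P(black next | H) P(H | data) = (4/11)(0.3703) + (1/7)(0.15553) + (6/7)(0.20737) + (1/6)(0.26679) = 0.37909.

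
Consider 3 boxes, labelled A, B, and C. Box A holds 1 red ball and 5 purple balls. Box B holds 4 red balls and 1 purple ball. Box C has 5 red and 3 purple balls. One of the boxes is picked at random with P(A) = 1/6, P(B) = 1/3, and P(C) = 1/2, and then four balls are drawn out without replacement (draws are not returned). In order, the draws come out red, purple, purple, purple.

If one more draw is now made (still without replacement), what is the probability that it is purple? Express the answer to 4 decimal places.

0.7568

Under each hypothesis, the probability of the observed sequence is: P(data | box A) = (1/6)(5/5)(4/4)(3/3) = 0.16667; P(data | box B) = (4/5)(1/4)(0/3) = 0; P(data | box C) = (5/8)(3/7)(2/6)(1/5) = 0.017857.
Weighting by the prior gives 1/6 · 0.16667 = 0.027778, 1/3 · 0 = 0, 1/2 · 0.017857 = 0.0089286; these sum to 0.036706.
The posterior is then P(box A | data) = 0.75676, P(box B | data) = 0, P(box C | data) = 0.24324.
So P(purple next | data) = Σ P(purple next | H) P(H | data) = (1)(0.75676) + (0)(0.24324) = 0.75676.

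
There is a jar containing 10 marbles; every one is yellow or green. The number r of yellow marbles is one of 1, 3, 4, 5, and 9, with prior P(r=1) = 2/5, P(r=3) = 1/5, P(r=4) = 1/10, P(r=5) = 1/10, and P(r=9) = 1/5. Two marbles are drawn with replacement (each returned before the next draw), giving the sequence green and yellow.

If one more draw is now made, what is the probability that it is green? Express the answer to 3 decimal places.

For each hypothesis, P(data | H) works out to: P(data | r = 1) = (9/10)(1/10) = 9/100; P(data | r = 3) = (7/10)(3/10) = 21/100; P(data | r = 4) = (6/10)(4/10) = 6/25; P(data | r = 5) = (5/10)(5/10) = 1/4; P(data | r = 9) = (1/10)(9/10) = 9/100.
The prior-weighted likelihoods are 2/5 · 9/100 = 9/250, 1/5 · 21/100 = 21/500, 1/10 · 6/25 = 3/125, 1/10 · 1/4 = 1/40, 1/5 · 9/100 = 9/500; summing to 29/200.
Dividing through by the total gives posterior P(r = 1 | data) = 36/145, P(r = 3 | data) = 42/145, P(r = 4 | data) = 24/145, P(r = 5 | data) = 5/29, P(r = 9 | data) = 18/145.
So P(green next | data) = Σ P(green next | H) P(H | data) = (9/10)(36/145) + (7/10)(42/145) + (3/5)(24/145) + (1/2)(5/29) + (1/10)(18/145) = 181/290.

0.624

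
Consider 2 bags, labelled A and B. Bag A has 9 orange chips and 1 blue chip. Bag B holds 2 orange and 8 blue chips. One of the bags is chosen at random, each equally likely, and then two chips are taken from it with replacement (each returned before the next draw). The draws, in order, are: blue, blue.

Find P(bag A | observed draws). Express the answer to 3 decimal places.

0.015

Under each hypothesis, the probability of the observed sequence is: P(data | bag A) = (1/10)(1/10) = 1/100; P(data | bag B) = (8/10)(8/10) = 16/25.
Weighting by the prior gives 1/2 · 1/100 = 1/200, 1/2 · 16/25 = 8/25; with total 13/40.
Therefore the posterior P(bag A | data) = (1/200) / (13/40) = 1/65.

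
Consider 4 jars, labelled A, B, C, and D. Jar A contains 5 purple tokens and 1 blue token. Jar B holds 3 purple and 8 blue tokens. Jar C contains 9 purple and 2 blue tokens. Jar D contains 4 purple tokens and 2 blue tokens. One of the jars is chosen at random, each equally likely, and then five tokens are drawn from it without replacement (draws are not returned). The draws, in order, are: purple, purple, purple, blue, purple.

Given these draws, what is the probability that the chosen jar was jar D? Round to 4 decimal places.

0.1947

Under each hypothesis, the probability of the observed sequence is: P(data | jar A) = (5/6)(4/5)(3/4)(1/3)(2/2) = 0.16667; P(data | jar B) = (3/11)(2/10)(1/9)(8/8)(0/7) = 0; P(data | jar C) = (9/11)(8/10)(7/9)(2/8)(6/7) = 0.10909; P(data | jar D) = (4/6)(3/5)(2/4)(2/3)(1/2) = 0.066667.
Multiplying each by its prior: 1/4 · 0.16667 = 0.041667, 1/4 · 0 = 0, 1/4 · 0.10909 = 0.027273, 1/4 · 0.066667 = 0.016667; these sum to 0.085606.
Therefore the posterior P(jar D | data) = (0.016667) / (0.085606) = 0.19469.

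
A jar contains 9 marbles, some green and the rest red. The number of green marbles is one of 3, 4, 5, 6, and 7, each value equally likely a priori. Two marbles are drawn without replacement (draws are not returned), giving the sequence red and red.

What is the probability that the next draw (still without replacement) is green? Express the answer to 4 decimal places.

0.5714

Under each hypothesis, the probability of the observed sequence is: P(data | r = 3) = (6/9)(5/8) = 5/12; P(data | r = 4) = (5/9)(4/8) = 5/18; P(data | r = 5) = (4/9)(3/8) = 1/6; P(data | r = 6) = (3/9)(2/8) = 1/12; P(data | r = 7) = (2/9)(1/8) = 1/36.
Multiplying each by its prior: 1/5 · 5/12 = 1/12, 1/5 · 5/18 = 1/18, 1/5 · 1/6 = 1/30, 1/5 · 1/12 = 1/60, 1/5 · 1/36 = 1/180; these sum to 7/36.
The posterior is then P(r = 3 | data) = 3/7, P(r = 4 | data) = 2/7, P(r = 5 | data) = 6/35, P(r = 6 | data) = 3/35, P(r = 7 | data) = 1/35.
The predictive probability is P(green next | data) = (3/7)(3/7) + (4/7)(2/7) + (5/7)(6/35) + (6/7)(3/35) + (1)(1/35) = 4/7.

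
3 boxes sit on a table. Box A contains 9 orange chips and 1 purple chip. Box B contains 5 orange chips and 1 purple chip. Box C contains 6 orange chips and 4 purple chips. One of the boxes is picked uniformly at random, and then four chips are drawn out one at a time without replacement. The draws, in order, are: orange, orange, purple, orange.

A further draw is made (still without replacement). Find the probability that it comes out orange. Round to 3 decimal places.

Under each hypothesis, the probability of the observed sequence is: P(data | box A) = (9/10)(8/9)(1/8)(7/7) = 1/10; P(data | box B) = (5/6)(4/5)(1/4)(3/3) = 1/6; P(data | box C) = (6/10)(5/9)(4/8)(4/7) = 2/21.
Weighting by the prior gives 1/3 · 1/10 = 1/30, 1/3 · 1/6 = 1/18, 1/3 · 2/21 = 2/63; these sum to 38/315.
Normalising, the posterior is P(box A | data) = 21/76, P(box B | data) = 35/76, P(box C | data) = 5/19.
So P(orange next | data) = Σ P(orange next | H) P(H | data) = (1)(21/76) + (1)(35/76) + (1/2)(5/19) = 33/38.

0.868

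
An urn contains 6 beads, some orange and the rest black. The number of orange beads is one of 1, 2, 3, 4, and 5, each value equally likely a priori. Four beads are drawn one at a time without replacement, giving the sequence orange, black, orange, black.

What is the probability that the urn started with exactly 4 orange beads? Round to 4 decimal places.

Compute the likelihood of the observed sequence for each case: P(data | r = 1) = (1/6)(5/5)(0/4) = 0; P(data | r = 2) = (2/6)(4/5)(1/4)(3/3) = 1/15; P(data | r = 3) = (3/6)(3/5)(2/4)(2/3) = 1/10; P(data | r = 4) = (4/6)(2/5)(3/4)(1/3) = 1/15; P(data | r = 5) = (5/6)(1/5)(4/4)(0/3) = 0.
Weighting by the prior gives 1/5 · 0 = 0, 1/5 · 1/15 = 1/75, 1/5 · 1/10 = 1/50, 1/5 · 1/15 = 1/75, 1/5 · 0 = 0; these sum to 7/150.
Therefore the posterior P(r = 4 | data) = (1/75) / (7/150) = 2/7.

0.2857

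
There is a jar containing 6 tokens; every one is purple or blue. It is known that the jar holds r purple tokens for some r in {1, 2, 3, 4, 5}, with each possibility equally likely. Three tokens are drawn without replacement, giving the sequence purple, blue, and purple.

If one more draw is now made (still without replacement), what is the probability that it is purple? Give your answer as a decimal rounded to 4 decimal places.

Compute the likelihood of the observed sequence for each case: P(data | r = 1) = (1/6)(5/5)(0/4) = 0; P(data | r = 2) = (2/6)(4/5)(1/4) = 1/15; P(data | r = 3) = (3/6)(3/5)(2/4) = 3/20; P(data | r = 4) = (4/6)(2/5)(3/4) = 1/5; P(data | r = 5) = (5/6)(1/5)(4/4) = 1/6.
The prior-weighted likelihoods are 1/5 · 0 = 0, 1/5 · 1/15 = 1/75, 1/5 · 3/20 = 3/100, 1/5 · 1/5 = 1/25, 1/5 · 1/6 = 1/30; with total 7/60.
Normalising, the posterior is P(r = 1 | data) = 0, P(r = 2 | data) = 4/35, P(r = 3 | data) = 9/35, P(r = 4 | data) = 12/35, P(r = 5 | data) = 2/7.
The predictive probability is P(purple next | data) = (0)(4/35) + (1/3)(9/35) + (2/3)(12/35) + (1)(2/7) = 3/5.

0.6000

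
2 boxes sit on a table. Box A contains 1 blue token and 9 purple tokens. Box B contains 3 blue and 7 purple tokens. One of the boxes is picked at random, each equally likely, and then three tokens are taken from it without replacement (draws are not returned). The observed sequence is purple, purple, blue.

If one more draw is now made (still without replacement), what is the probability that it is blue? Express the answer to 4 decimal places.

0.1818

Compute the likelihood of the observed sequence for each case: P(data | box A) = (9/10)(8/9)(1/8) = 1/10; P(data | box B) = (7/10)(6/9)(3/8) = 7/40.
Weighting by the prior gives 1/2 · 1/10 = 1/20, 1/2 · 7/40 = 7/80; these sum to 11/80.
The posterior is then P(box A | data) = 4/11, P(box B | data) = 7/11.
Averaging over the posterior, P(blue next | data) = (0)(4/11) + (2/7)(7/11) = 2/11.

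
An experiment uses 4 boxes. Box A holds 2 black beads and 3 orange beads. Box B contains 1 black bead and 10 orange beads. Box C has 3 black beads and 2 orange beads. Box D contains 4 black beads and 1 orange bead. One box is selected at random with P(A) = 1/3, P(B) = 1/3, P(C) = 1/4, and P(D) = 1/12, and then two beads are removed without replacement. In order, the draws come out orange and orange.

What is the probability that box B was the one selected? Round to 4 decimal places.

0.6857

Under each hypothesis, the probability of the observed sequence is: P(data | box A) = (3/5)(2/4) = 3/10; P(data | box B) = (10/11)(9/10) = 9/11; P(data | box C) = (2/5)(1/4) = 1/10; P(data | box D) = (1/5)(0/4) = 0.
Weighting by the prior gives 1/3 · 3/10 = 1/10, 1/3 · 9/11 = 3/11, 1/4 · 1/10 = 1/40, 1/12 · 0 = 0; these sum to 35/88.
Therefore the posterior P(box B | data) = (3/11) / (35/88) = 24/35.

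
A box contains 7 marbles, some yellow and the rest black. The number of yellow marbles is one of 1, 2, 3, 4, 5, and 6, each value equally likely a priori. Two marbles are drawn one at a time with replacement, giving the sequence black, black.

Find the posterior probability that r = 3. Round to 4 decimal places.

0.1758

For each hypothesis, P(data | H) works out to: P(data | r = 1) = (6/7)(6/7) = 36/49; P(data | r = 2) = (5/7)(5/7) = 25/49; P(data | r = 3) = (4/7)(4/7) = 16/49; P(data | r = 4) = (3/7)(3/7) = 9/49; P(data | r = 5) = (2/7)(2/7) = 4/49; P(data | r = 6) = (1/7)(1/7) = 1/49.
Weighting by the prior gives 1/6 · 36/49 = 6/49, 1/6 · 25/49 = 25/294, 1/6 · 16/49 = 8/147, 1/6 · 9/49 = 3/98, 1/6 · 4/49 = 2/147, 1/6 · 1/49 = 1/294; with total 13/42.
Hence P(r = 3 | data) = (8/147) / (13/42) = 16/91.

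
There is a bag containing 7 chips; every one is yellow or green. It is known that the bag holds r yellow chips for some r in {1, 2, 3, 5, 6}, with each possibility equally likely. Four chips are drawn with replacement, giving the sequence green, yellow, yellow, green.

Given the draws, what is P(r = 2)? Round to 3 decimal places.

0.240

Compute the likelihood of the observed sequence for each case: P(data | r = 1) = (6/7)(1/7)(1/7)(6/7) = 0.014994; P(data | r = 2) = (5/7)(2/7)(2/7)(5/7) = 0.041649; P(data | r = 3) = (4/7)(3/7)(3/7)(4/7) = 0.059975; P(data | r = 5) = (2/7)(5/7)(5/7)(2/7) = 0.041649; P(data | r = 6) = (1/7)(6/7)(6/7)(1/7) = 0.014994.
The prior-weighted likelihoods are 1/5 · 0.014994 = 0.0029988, 1/5 · 0.041649 = 0.0083299, 1/5 · 0.059975 = 0.011995, 1/5 · 0.041649 = 0.0083299, 1/5 · 0.014994 = 0.0029988; summing to 0.034652.
So P(r = 2 | data) = (0.0083299) / (0.034652) = 0.24038.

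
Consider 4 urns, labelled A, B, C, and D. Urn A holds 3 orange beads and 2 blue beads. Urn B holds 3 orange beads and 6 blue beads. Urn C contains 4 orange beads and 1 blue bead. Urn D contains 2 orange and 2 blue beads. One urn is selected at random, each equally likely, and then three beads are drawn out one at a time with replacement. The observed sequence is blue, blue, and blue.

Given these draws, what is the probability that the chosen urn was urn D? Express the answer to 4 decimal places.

0.2534

Compute the likelihood of the observed sequence for each case: P(data | urn A) = (2/5)(2/5)(2/5) = 0.064; P(data | urn B) = (6/9)(6/9)(6/9) = 0.2963; P(data | urn C) = (1/5)(1/5)(1/5) = 0.008; P(data | urn D) = (2/4)(2/4)(2/4) = 0.125.
The prior-weighted likelihoods are 1/4 · 0.064 = 0.016, 1/4 · 0.2963 = 0.074074, 1/4 · 0.008 = 0.002, 1/4 · 0.125 = 0.03125; these sum to 0.12332.
Therefore the posterior P(urn D | data) = (0.03125) / (0.12332) = 0.2534.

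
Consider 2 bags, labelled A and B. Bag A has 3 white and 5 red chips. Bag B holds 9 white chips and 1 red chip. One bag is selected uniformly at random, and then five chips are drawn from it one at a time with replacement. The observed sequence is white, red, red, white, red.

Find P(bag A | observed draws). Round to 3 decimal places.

The likelihood of the observed sequence under each hypothesis: P(data | bag A) = (3/8)(5/8)(5/8)(3/8)(5/8) = 0.034332; P(data | bag B) = (9/10)(1/10)(1/10)(9/10)(1/10) = 0.00081.
The prior-weighted likelihoods are 1/2 · 0.034332 = 0.017166, 1/2 · 0.00081 = 0.000405; summing to 0.017571.
By Bayes' rule, P(bag A | data) = (0.017166) / (0.017571) = 0.97695.

0.977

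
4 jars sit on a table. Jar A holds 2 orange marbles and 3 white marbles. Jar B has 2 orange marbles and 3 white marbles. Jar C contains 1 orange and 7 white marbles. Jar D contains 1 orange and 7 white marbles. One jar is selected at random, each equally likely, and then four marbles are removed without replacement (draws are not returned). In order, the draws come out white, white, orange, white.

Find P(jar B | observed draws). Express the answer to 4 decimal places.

0.2222

For each hypothesis, P(data | H) works out to: P(data | jar A) = (3/5)(2/4)(2/3)(1/2) = 1/10; P(data | jar B) = (3/5)(2/4)(2/3)(1/2) = 1/10; P(data | jar C) = (7/8)(6/7)(1/6)(5/5) = 1/8; P(data | jar D) = (7/8)(6/7)(1/6)(5/5) = 1/8.
Weighting by the prior gives 1/4 · 1/10 = 1/40, 1/4 · 1/10 = 1/40, 1/4 · 1/8 = 1/32, 1/4 · 1/8 = 1/32; summing to 9/80.
By Bayes' rule, P(jar B | data) = (1/40) / (9/80) = 2/9.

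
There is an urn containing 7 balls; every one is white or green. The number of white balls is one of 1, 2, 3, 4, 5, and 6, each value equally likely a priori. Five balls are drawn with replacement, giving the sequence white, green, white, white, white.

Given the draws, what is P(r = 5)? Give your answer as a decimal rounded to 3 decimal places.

0.336

The likelihood of the observed sequence under each hypothesis: P(data | r = 1) = (1/7)(6/7)(1/7)(1/7)(1/7) = 0.00035699; P(data | r = 2) = (2/7)(5/7)(2/7)(2/7)(2/7) = 0.0047599; P(data | r = 3) = (3/7)(4/7)(3/7)(3/7)(3/7) = 0.019278; P(data | r = 4) = (4/7)(3/7)(4/7)(4/7)(4/7) = 0.045695; P(data | r = 5) = (5/7)(2/7)(5/7)(5/7)(5/7) = 0.074374; P(data | r = 6) = (6/7)(1/7)(6/7)(6/7)(6/7) = 0.077111.
Weighting by the prior gives 1/6 · 0.00035699 = 5.9499e-05, 1/6 · 0.0047599 = 0.00079332, 1/6 · 0.019278 = 0.0032129, 1/6 · 0.045695 = 0.0076159, 1/6 · 0.074374 = 0.012396, 1/6 · 0.077111 = 0.012852; these sum to 0.036929.
Therefore the posterior P(r = 5 | data) = (0.012396) / (0.036929) = 0.33566.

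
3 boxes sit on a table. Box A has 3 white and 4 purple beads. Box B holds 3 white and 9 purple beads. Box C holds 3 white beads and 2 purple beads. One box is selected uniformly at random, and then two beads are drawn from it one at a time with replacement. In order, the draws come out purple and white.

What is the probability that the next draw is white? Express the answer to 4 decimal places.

0.4400

The likelihood of the observed sequence under each hypothesis: P(data | box A) = (4/7)(3/7) = 0.2449; P(data | box B) = (9/12)(3/12) = 0.1875; P(data | box C) = (2/5)(3/5) = 0.24.
The prior-weighted likelihoods are 1/3 · 0.2449 = 0.081633, 1/3 · 0.1875 = 0.0625, 1/3 · 0.24 = 0.08; these sum to 0.22413.
The posterior is then P(box A | data) = 0.36422, P(box B | data) = 0.27885, P(box C | data) = 0.35693.
The predictive probability is P(white next | data) = (3/7)(0.36422) + (1/4)(0.27885) + (3/5)(0.35693) = 0.43996.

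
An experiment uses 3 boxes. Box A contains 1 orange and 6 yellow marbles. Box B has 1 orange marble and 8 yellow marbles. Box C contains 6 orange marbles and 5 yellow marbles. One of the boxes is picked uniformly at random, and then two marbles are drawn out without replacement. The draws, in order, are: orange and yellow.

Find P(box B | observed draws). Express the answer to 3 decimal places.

0.211

For each hypothesis, P(data | H) works out to: P(data | box A) = (1/7)(6/6) = 0.14286; P(data | box B) = (1/9)(8/8) = 0.11111; P(data | box C) = (6/11)(5/10) = 0.27273.
The prior-weighted likelihoods are 1/3 · 0.14286 = 0.047619, 1/3 · 0.11111 = 0.037037, 1/3 · 0.27273 = 0.090909; summing to 0.17557.
Therefore the posterior P(box B | data) = (0.037037) / (0.17557) = 0.21096.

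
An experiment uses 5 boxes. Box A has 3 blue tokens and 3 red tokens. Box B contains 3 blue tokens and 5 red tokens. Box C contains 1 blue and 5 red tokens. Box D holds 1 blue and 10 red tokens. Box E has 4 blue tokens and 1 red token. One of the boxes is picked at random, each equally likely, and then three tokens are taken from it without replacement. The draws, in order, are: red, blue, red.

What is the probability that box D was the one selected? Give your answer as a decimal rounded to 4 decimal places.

Under each hypothesis, the probability of the observed sequence is: P(data | box A) = (3/6)(3/5)(2/4) = 0.15; P(data | box B) = (5/8)(3/7)(4/6) = 0.17857; P(data | box C) = (5/6)(1/5)(4/4) = 0.16667; P(data | box D) = (10/11)(1/10)(9/9) = 0.090909; P(data | box E) = (1/5)(4/4)(0/3) = 0.
Weighting by the prior gives 1/5 · 0.15 = 0.03, 1/5 · 0.17857 = 0.035714, 1/5 · 0.16667 = 0.033333, 1/5 · 0.090909 = 0.018182, 1/5 · 0 = 0; these sum to 0.11723.
So P(box D | data) = (0.018182) / (0.11723) = 0.1551.

0.1551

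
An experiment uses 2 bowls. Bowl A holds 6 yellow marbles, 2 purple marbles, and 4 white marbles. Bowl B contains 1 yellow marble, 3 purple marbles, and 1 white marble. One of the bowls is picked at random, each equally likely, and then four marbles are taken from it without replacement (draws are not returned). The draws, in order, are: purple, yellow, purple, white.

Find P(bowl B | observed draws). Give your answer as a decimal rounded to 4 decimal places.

Compute the likelihood of the observed sequence for each case: P(data | bowl A) = (2/12)(6/11)(1/10)(4/9) = 0.0040404; P(data | bowl B) = (3/5)(1/4)(2/3)(1/2) = 0.05.
Multiplying each by its prior: 1/2 · 0.0040404 = 0.0020202, 1/2 · 0.05 = 0.025; these sum to 0.02702.
Hence P(bowl B | data) = (0.025) / (0.02702) = 0.92523.

0.9252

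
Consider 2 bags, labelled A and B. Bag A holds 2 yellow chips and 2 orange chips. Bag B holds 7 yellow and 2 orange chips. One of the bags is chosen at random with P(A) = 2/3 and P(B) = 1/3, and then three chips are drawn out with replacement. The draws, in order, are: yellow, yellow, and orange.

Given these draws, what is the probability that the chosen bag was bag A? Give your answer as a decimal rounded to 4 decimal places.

The likelihood of the observed sequence under each hypothesis: P(data | bag A) = (2/4)(2/4)(2/4) = 0.125; P(data | bag B) = (7/9)(7/9)(2/9) = 0.13443.
The prior-weighted likelihoods are 2/3 · 0.125 = 0.083333, 1/3 · 0.13443 = 0.04481; with total 0.12814.
By Bayes' rule, P(bag A | data) = (0.083333) / (0.12814) = 0.65031.

0.6503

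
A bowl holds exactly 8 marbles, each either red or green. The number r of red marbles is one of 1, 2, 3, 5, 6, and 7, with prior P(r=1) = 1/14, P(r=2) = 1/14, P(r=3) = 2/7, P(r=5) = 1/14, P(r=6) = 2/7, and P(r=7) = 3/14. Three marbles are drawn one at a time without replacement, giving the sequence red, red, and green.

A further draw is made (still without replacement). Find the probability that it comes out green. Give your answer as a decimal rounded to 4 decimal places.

0.3226

For each hypothesis, P(data | H) works out to: P(data | r = 1) = (1/8)(0/7) = 0; P(data | r = 2) = (2/8)(1/7)(6/6) = 1/28; P(data | r = 3) = (3/8)(2/7)(5/6) = 5/56; P(data | r = 5) = (5/8)(4/7)(3/6) = 5/28; P(data | r = 6) = (6/8)(5/7)(2/6) = 5/28; P(data | r = 7) = (7/8)(6/7)(1/6) = 1/8.
Weighting by the prior gives 1/14 · 0 = 0, 1/14 · 1/28 = 1/392, 2/7 · 5/56 = 5/196, 1/14 · 5/28 = 5/392, 2/7 · 5/28 = 5/98, 3/14 · 1/8 = 3/112; summing to 93/784.
The posterior is then P(r = 1 | data) = 0, P(r = 2 | data) = 2/93, P(r = 3 | data) = 20/93, P(r = 5 | data) = 10/93, P(r = 6 | data) = 40/93, P(r = 7 | data) = 7/31.
Averaging over the posterior, P(green next | data) = (1)(2/93) + (4/5)(20/93) + (2/5)(10/93) + (1/5)(40/93) + (0)(7/31) = 10/31.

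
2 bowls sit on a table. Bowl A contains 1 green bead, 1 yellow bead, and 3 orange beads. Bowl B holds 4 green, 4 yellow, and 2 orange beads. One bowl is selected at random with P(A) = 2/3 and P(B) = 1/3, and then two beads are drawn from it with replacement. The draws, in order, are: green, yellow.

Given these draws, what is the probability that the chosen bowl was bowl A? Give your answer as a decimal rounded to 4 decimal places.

0.3333

Under each hypothesis, the probability of the observed sequence is: P(data | bowl A) = (1/5)(1/5) = 1/25; P(data | bowl B) = (4/10)(4/10) = 4/25.
The prior-weighted likelihoods are 2/3 · 1/25 = 2/75, 1/3 · 4/25 = 4/75; summing to 2/25.
So P(bowl A | data) = (2/75) / (2/25) = 1/3.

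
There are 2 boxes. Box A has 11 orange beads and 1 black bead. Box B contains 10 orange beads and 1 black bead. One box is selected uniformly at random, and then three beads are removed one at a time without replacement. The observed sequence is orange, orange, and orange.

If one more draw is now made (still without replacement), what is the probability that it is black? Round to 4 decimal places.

The likelihood of the observed sequence under each hypothesis: P(data | box A) = (11/12)(10/11)(9/10) = 3/4; P(data | box B) = (10/11)(9/10)(8/9) = 8/11.
Weighting by the prior gives 1/2 · 3/4 = 3/8, 1/2 · 8/11 = 4/11; these sum to 65/88.
The posterior is then P(box A | data) = 33/65, P(box B | data) = 32/65.
The predictive probability is P(black next | data) = (1/9)(33/65) + (1/8)(32/65) = 23/195.

0.1179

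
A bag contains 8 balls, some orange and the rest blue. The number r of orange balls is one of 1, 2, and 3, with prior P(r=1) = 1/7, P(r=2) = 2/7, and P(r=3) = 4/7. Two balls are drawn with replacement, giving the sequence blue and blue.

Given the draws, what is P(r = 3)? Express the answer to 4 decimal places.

0.4525

For each hypothesis, P(data | H) works out to: P(data | r = 1) = (7/8)(7/8) = 49/64; P(data | r = 2) = (6/8)(6/8) = 9/16; P(data | r = 3) = (5/8)(5/8) = 25/64.
Weighting by the prior gives 1/7 · 49/64 = 7/64, 2/7 · 9/16 = 9/56, 4/7 · 25/64 = 25/112; with total 221/448.
By Bayes' rule, P(r = 3 | data) = (25/112) / (221/448) = 100/221.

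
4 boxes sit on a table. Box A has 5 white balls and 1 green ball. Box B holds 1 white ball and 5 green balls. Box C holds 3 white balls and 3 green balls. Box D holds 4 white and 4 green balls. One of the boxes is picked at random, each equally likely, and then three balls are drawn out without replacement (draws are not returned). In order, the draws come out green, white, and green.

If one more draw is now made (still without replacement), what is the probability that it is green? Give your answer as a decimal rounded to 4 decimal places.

0.5959

The likelihood of the observed sequence under each hypothesis: P(data | box A) = (1/6)(5/5)(0/4) = 0; P(data | box B) = (5/6)(1/5)(4/4) = 0.16667; P(data | box C) = (3/6)(3/5)(2/4) = 0.15; P(data | box D) = (4/8)(4/7)(3/6) = 0.14286.
Multiplying each by its prior: 1/4 · 0 = 0, 1/4 · 0.16667 = 0.041667, 1/4 · 0.15 = 0.0375, 1/4 · 0.14286 = 0.035714; these sum to 0.11488.
The posterior is then P(box A | data) = 0, P(box B | data) = 0.36269, P(box C | data) = 0.32642, P(box D | data) = 0.31088.
The predictive probability is P(green next | data) = (1)(0.36269) + (1/3)(0.32642) + (2/5)(0.31088) = 0.59585.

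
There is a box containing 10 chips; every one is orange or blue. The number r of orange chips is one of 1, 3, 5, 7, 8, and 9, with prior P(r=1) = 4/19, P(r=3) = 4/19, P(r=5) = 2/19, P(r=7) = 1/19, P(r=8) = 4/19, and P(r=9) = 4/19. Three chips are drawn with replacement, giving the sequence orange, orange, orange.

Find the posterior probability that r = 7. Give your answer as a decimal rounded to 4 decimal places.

0.0605

For each hypothesis, P(data | H) works out to: P(data | r = 1) = (1/10)(1/10)(1/10) = 0.001; P(data | r = 3) = (3/10)(3/10)(3/10) = 0.027; P(data | r = 5) = (5/10)(5/10)(5/10) = 0.125; P(data | r = 7) = (7/10)(7/10)(7/10) = 0.343; P(data | r = 8) = (8/10)(8/10)(8/10) = 0.512; P(data | r = 9) = (9/10)(9/10)(9/10) = 0.729.
The prior-weighted likelihoods are 4/19 · 0.001 = 0.00021053, 4/19 · 0.027 = 0.0056842, 2/19 · 0.125 = 0.013158, 1/19 · 0.343 = 0.018053, 4/19 · 0.512 = 0.10779, 4/19 · 0.729 = 0.15347; summing to 0.29837.
Hence P(r = 7 | data) = (0.018053) / (0.29837) = 0.060504.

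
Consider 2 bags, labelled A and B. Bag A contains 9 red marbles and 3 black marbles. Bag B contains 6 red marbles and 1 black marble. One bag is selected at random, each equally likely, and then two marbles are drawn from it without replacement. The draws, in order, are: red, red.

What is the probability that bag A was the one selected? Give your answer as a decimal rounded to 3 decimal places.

Under each hypothesis, the probability of the observed sequence is: P(data | bag A) = (9/12)(8/11) = 6/11; P(data | bag B) = (6/7)(5/6) = 5/7.
Multiplying each by its prior: 1/2 · 6/11 = 3/11, 1/2 · 5/7 = 5/14; with total 97/154.
Therefore the posterior P(bag A | data) = (3/11) / (97/154) = 42/97.

0.433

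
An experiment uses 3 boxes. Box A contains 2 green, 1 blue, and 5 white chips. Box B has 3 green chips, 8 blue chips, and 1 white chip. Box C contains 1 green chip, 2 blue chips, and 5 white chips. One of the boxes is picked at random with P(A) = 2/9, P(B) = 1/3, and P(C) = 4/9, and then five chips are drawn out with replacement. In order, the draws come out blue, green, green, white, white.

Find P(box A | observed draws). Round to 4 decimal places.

For each hypothesis, P(data | H) works out to: P(data | box A) = (1/8)(2/8)(2/8)(5/8)(5/8) = 0.0030518; P(data | box B) = (8/12)(3/12)(3/12)(1/12)(1/12) = 0.00028935; P(data | box C) = (2/8)(1/8)(1/8)(5/8)(5/8) = 0.0015259.
Weighting by the prior gives 2/9 · 0.0030518 = 0.00067817, 1/3 · 0.00028935 = 9.6451e-05, 4/9 · 0.0015259 = 0.00067817; these sum to 0.0014528.
So P(box A | data) = (0.00067817) / (0.0014528) = 0.4668.

0.4668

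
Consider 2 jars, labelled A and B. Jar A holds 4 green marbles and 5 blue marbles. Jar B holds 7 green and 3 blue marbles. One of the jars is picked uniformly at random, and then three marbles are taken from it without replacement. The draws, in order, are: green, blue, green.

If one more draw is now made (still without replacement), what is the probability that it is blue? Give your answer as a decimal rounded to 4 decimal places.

0.4399

Under each hypothesis, the probability of the observed sequence is: P(data | jar A) = (4/9)(5/8)(3/7) = 0.11905; P(data | jar B) = (7/10)(3/9)(6/8) = 0.175.
The prior-weighted likelihoods are 1/2 · 0.11905 = 0.059524, 1/2 · 0.175 = 0.0875; summing to 0.14702.
Dividing through by the total gives posterior P(jar A | data) = 0.40486, P(jar B | data) = 0.59514.
Averaging over the posterior, P(blue next | data) = (2/3)(0.40486) + (2/7)(0.59514) = 0.43995.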